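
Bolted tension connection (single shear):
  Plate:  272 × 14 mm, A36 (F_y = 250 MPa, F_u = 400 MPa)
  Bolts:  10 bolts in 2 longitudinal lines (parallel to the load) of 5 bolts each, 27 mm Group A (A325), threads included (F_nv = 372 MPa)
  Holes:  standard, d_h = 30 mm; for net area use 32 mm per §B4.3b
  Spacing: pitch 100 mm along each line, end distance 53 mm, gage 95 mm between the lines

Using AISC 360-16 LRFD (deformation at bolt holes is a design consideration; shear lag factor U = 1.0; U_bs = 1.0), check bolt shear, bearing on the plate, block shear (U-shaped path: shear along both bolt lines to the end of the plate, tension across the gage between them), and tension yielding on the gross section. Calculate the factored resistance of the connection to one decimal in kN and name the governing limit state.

Bolt shear: A_b = π(27)²/4 = 572.56 mm². φR_n = 0.75 × 372 × 572.56 × 10 × 1 = 1597.4 kN.
Bearing (14 mm plate, F_u = 400 MPa): end bolts L_c = 53 − 30/2 = 38, R_n = min(1.2×38×14×400, 2.4×27×14×400) = 255.36 kN/bolt; interior L_c = 100 − 30 = 70, R_n = 362.88 kN/bolt. φR_n = 0.75 × (2×255.36 + 8×362.88) = 2560.3 kN.
Block shear: shear path 2×[53+4×100] = 2×453 mm, A_gv = 12684, A_nv = 2×(453 − 4.5×32)×14 = 8652 mm²; tension across gage: (95 − 1×32)×14 = 882 mm². R_n = min(0.6×400×8652, 0.6×250×12684) + 1.0×400×882 = min(2076.5, 1902.6) + 352.8 = 2255.4 kN. φR_n = 0.75 × 2255.4 = 1691.6 kN.
Tension yield (gross): A_g = 272×14 = 3808 mm². φR_n = 0.90 × 250 × 3808 = 856.8 kN.
Governing: min(1597.4, 2560.3, 1691.6, 856.8) = 856.8 kN → gross-section yield.

856.8 kN (gross-section yield governs)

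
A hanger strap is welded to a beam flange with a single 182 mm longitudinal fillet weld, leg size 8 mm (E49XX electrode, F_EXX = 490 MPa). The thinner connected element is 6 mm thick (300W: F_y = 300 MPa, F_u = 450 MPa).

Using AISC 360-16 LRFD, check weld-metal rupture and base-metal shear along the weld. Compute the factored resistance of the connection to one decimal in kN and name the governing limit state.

196.6 kN (base-metal shear governs)

Weld metal: throat = 0.707×8 = 5.656 mm, L = 182 mm. φR_n = 0.75 × 0.6 × 490 × 5.656 × 182 = 227.0 kN.
Base metal shear (6 mm plate): yield φR_n = 1.0×0.6×300×6×182 = 196.6 kN; rupture φR_n = 0.75×0.6×450×6×182 = 221.1 kN; take 196.6 kN (yield).
Governing: min(227.0, 196.6) = 196.6 kN → base-metal shear.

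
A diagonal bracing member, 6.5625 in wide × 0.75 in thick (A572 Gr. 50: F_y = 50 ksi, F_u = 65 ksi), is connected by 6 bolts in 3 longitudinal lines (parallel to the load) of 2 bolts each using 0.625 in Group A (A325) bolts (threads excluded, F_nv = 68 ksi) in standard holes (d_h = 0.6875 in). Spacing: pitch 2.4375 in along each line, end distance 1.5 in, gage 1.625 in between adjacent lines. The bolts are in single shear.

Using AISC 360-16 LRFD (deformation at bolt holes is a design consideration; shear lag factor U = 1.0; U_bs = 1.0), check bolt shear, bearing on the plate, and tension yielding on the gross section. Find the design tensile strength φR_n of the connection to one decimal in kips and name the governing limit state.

Bolt shear: A_b = π(0.625)²/4 = 0.3068 in². φR_n = 0.75 × 68 × 0.3068 × 6 × 1 = 93.9 kips.
Bearing (0.75 in plate, F_u = 65 ksi): end bolts L_c = 1.5 − 0.6875/2 = 1.15625, R_n = min(1.2×1.15625×0.75×65, 2.4×0.625×0.75×65) = 67.641 kips/bolt; interior L_c = 2.4375 − 0.6875 = 1.75, R_n = 73.125 kips/bolt. φR_n = 0.75 × (3×67.641 + 3×73.125) = 316.7 kips.
Tension yield (gross): A_g = 6.5625×0.75 = 4.9219 in². φR_n = 0.90 × 50 × 4.9219 = 221.5 kips.
Governing: min(93.9, 316.7, 221.5) = 93.9 kips → bolt shear.

93.9 kips (bolt shear governs)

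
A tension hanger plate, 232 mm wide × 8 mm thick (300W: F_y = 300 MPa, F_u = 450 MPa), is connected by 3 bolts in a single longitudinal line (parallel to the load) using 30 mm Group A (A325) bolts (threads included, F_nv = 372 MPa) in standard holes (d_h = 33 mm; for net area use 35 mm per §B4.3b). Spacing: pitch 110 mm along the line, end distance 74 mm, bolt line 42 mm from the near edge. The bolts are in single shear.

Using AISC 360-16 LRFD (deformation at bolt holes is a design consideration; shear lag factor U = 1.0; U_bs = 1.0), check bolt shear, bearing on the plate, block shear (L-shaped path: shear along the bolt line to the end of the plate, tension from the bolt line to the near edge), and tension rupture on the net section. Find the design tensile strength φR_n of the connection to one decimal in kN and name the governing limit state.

383.7 kN (block shear governs)

Bolt shear: A_b = π(30)²/4 = 706.86 mm². φR_n = 0.75 × 372 × 706.86 × 3 × 1 = 591.6 kN.
Bearing (8 mm plate, F_u = 450 MPa): end bolts L_c = 74 − 33/2 = 57.5, R_n = min(1.2×57.5×8×450, 2.4×30×8×450) = 248.4 kN/bolt; interior L_c = 110 − 33 = 77, R_n = 259.2 kN/bolt. φR_n = 0.75 × (1×248.4 + 2×259.2) = 575.1 kN.
Block shear: shear path 1×[74+2×110] = 1×294 mm, A_gv = 2352, A_nv = 1×(294 − 2.5×35)×8 = 1652 mm²; tension to near edge: (42 − 0.5×35)×8 = 196 mm². R_n = min(0.6×450×1652, 0.6×300×2352) + 1.0×450×196 = min(446.04, 423.36) + 88.2 = 511.56 kN. φR_n = 0.75 × 511.56 = 383.7 kN.
Tension rupture (net): A_n = (232 − 1×35)×8 = 1576 mm² (U = 1.0, A_e = A_n). φR_n = 0.75 × 450 × 1576 = 531.9 kN.
Governing: min(591.6, 575.1, 383.7, 531.9) = 383.7 kN → block shear.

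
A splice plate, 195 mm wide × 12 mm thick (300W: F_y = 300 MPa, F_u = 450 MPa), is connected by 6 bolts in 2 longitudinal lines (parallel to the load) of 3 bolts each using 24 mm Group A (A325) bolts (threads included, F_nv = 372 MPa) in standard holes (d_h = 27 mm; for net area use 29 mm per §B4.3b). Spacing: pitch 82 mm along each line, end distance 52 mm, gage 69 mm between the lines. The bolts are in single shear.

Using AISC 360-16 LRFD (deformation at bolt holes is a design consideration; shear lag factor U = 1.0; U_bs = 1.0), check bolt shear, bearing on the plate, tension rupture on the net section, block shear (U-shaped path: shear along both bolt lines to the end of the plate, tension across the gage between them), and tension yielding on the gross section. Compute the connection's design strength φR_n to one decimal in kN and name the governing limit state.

Bolt shear: A_b = π(24)²/4 = 452.39 mm². φR_n = 0.75 × 372 × 452.39 × 6 × 1 = 757.3 kN.
Bearing (12 mm plate, F_u = 450 MPa): end bolts L_c = 52 − 27/2 = 38.5, R_n = min(1.2×38.5×12×450, 2.4×24×12×450) = 249.48 kN/bolt; interior L_c = 82 − 27 = 55, R_n = 311.04 kN/bolt. φR_n = 0.75 × (2×249.48 + 4×311.04) = 1307.3 kN.
Tension rupture (net): A_n = (195 − 2×29)×12 = 1644 mm² (U = 1.0, A_e = A_n). φR_n = 0.75 × 450 × 1644 = 554.9 kN.
Block shear: shear path 2×[52+2×82] = 2×216 mm, A_gv = 5184, A_nv = 2×(216 − 2.5×29)×12 = 3444 mm²; tension across gage: (69 − 1×29)×12 = 480 mm². R_n = min(0.6×450×3444, 0.6×300×5184) + 1.0×450×480 = min(929.88, 933.12) + 216 = 1145.9 kN. φR_n = 0.75 × 1145.9 = 859.4 kN.
Tension yield (gross): A_g = 195×12 = 2340 mm². φR_n = 0.90 × 300 × 2340 = 631.8 kN.
Governing: min(757.3, 1307.3, 554.9, 859.4, 631.8) = 554.9 kN → net-section rupture.

554.9 kN (net-section rupture governs)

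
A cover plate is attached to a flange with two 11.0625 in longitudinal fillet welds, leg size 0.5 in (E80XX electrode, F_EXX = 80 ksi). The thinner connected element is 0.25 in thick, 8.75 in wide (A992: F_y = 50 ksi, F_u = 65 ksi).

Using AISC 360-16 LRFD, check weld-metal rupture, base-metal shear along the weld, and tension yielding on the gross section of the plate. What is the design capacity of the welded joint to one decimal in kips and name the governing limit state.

Weld metal: throat = 0.707×0.5 = 0.3535 in, L = 2×11.0625 = 22.125 in. φR_n = 0.75 × 0.6 × 80 × 0.3535 × 22.125 = 281.6 kips.
Base metal shear (0.25 in plate): yield φR_n = 1.0×0.6×50×0.25×22.125 = 165.9 kips; rupture φR_n = 0.75×0.6×65×0.25×22.125 = 161.8 kips; take 161.8 kips (rupture).
Tension yield (gross): A_g = 8.75×0.25 = 2.1875 in². φR_n = 0.90 × 50 × 2.1875 = 98.4 kips.
Governing: min(281.6, 161.8, 98.4) = 98.4 kips → gross-section yield.

98.4 kips (gross-section yield governs)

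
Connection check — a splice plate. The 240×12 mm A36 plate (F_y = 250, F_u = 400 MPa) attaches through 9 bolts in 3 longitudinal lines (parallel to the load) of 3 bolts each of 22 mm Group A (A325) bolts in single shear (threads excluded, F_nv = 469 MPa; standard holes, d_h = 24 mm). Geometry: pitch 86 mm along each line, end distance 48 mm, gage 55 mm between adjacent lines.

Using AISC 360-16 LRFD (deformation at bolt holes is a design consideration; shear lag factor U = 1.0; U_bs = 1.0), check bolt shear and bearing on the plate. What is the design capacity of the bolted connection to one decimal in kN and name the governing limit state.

1203.4 kN (bolt shear governs)

Bolt shear: A_b = π(22)²/4 = 380.13 mm². φR_n = 0.75 × 469 × 380.13 × 9 × 1 = 1203.4 kN.
Bearing (12 mm plate, F_u = 400 MPa): end bolts L_c = 48 − 24/2 = 36, R_n = min(1.2×36×12×400, 2.4×22×12×400) = 207.36 kN/bolt; interior L_c = 86 − 24 = 62, R_n = 253.44 kN/bolt. φR_n = 0.75 × (3×207.36 + 6×253.44) = 1607.0 kN.
Governing: min(1203.4, 1607.0) = 1203.4 kN → bolt shear.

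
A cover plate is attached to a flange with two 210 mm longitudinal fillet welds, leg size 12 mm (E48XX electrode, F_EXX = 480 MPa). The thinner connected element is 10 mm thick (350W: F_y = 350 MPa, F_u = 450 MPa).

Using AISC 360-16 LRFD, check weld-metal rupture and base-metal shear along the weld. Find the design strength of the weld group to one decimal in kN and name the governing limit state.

769.7 kN (weld metal governs)

Weld metal: throat = 0.707×12 = 8.484 mm, L = 2×210 = 420 mm. φR_n = 0.75 × 0.6 × 480 × 8.484 × 420 = 769.7 kN.
Base metal shear (10 mm plate): yield φR_n = 1.0×0.6×350×10×420 = 882.0 kN; rupture φR_n = 0.75×0.6×450×10×420 = 850.5 kN; take 850.5 kN (rupture).
Governing: min(769.7, 850.5) = 769.7 kN → weld metal.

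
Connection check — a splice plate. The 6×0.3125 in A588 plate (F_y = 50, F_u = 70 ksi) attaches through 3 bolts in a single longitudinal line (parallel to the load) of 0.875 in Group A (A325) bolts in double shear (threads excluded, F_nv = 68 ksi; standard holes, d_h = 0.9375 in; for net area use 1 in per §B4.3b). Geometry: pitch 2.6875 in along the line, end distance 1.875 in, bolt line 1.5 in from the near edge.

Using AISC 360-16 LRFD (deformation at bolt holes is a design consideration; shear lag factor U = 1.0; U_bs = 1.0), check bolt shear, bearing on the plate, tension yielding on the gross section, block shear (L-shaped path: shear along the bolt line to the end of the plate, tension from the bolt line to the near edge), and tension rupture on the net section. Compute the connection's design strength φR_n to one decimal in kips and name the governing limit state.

Bolt shear: A_b = π(0.875)²/4 = 0.60132 in². φR_n = 0.75 × 68 × 0.60132 × 3 × 2 = 184.0 kips.
Bearing (0.3125 in plate, F_u = 70 ksi): end bolts L_c = 1.875 − 0.9375/2 = 1.40625, R_n = min(1.2×1.40625×0.3125×70, 2.4×0.875×0.3125×70) = 36.914 kips/bolt; interior L_c = 2.6875 − 0.9375 = 1.75, R_n = 45.938 kips/bolt. φR_n = 0.75 × (1×36.914 + 2×45.938) = 96.6 kips.
Tension yield (gross): A_g = 6×0.3125 = 1.875 in². φR_n = 0.90 × 50 × 1.875 = 84.4 kips.
Block shear: shear path 1×[1.875+2×2.6875] = 1×7.25 in, A_gv = 2.2656, A_nv = 1×(7.25 − 2.5×1)×0.3125 = 1.4844 in²; tension to near edge: (1.5 − 0.5×1)×0.3125 = 0.3125 in². R_n = min(0.6×70×1.4844, 0.6×50×2.2656) + 1.0×70×0.3125 = min(62.345, 67.968) + 21.875 = 84.22 kips. φR_n = 0.75 × 84.22 = 63.2 kips.
Tension rupture (net): A_n = (6 − 1×1)×0.3125 = 1.5625 in² (U = 1.0, A_e = A_n). φR_n = 0.75 × 70 × 1.5625 = 82.0 kips.
Governing: min(184.0, 96.6, 84.4, 63.2, 82.0) = 63.2 kips → block shear.

63.2 kips (block shear governs)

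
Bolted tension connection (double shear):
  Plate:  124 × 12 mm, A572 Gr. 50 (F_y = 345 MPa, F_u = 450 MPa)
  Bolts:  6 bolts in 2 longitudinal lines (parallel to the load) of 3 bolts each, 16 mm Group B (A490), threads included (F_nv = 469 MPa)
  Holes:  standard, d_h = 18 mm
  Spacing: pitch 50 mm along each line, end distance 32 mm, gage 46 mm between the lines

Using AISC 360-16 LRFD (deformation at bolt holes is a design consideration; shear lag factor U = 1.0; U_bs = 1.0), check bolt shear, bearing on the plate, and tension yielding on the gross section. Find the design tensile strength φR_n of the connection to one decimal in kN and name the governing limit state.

Bolt shear: A_b = π(16)²/4 = 201.06 mm². φR_n = 0.75 × 469 × 201.06 × 6 × 2 = 848.7 kN.
Bearing (12 mm plate, F_u = 450 MPa): end bolts L_c = 32 − 18/2 = 23, R_n = min(1.2×23×12×450, 2.4×16×12×450) = 149.04 kN/bolt; interior L_c = 50 − 18 = 32, R_n = 207.36 kN/bolt. φR_n = 0.75 × (2×149.04 + 4×207.36) = 845.6 kN.
Tension yield (gross): A_g = 124×12 = 1488 mm². φR_n = 0.90 × 345 × 1488 = 462.0 kN.
Governing: min(848.7, 845.6, 462.0) = 462.0 kN → gross-section yield.

462.0 kN (gross-section yield governs)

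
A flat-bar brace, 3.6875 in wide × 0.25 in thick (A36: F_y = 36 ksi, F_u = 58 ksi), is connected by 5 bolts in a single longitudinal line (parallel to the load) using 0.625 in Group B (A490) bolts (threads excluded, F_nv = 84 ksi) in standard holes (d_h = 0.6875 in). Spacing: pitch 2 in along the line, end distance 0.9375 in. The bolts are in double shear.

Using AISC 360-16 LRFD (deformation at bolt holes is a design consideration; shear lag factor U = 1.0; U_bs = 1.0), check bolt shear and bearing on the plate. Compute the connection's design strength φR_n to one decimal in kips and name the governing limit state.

73.0 kips (bearing governs)

Bolt shear: A_b = π(0.625)²/4 = 0.3068 in². φR_n = 0.75 × 84 × 0.3068 × 5 × 2 = 193.3 kips.
Bearing (0.25 in plate, F_u = 58 ksi): end bolts L_c = 0.9375 − 0.6875/2 = 0.59375, R_n = min(1.2×0.59375×0.25×58, 2.4×0.625×0.25×58) = 10.331 kips/bolt; interior L_c = 2 − 0.6875 = 1.3125, R_n = 21.75 kips/bolt. φR_n = 0.75 × (1×10.331 + 4×21.75) = 73.0 kips.
Governing: min(193.3, 73.0) = 73.0 kips → bearing.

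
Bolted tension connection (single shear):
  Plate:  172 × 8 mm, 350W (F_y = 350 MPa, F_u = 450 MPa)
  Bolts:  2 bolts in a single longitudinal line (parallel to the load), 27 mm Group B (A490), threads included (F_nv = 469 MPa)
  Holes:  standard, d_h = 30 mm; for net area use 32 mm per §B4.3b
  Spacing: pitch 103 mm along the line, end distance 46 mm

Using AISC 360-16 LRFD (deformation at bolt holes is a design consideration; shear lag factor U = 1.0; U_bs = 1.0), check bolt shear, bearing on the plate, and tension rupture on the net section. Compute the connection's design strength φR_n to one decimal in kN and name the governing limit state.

Bolt shear: A_b = π(27)²/4 = 572.56 mm². φR_n = 0.75 × 469 × 572.56 × 2 × 1 = 402.8 kN.
Bearing (8 mm plate, F_u = 450 MPa): end bolts L_c = 46 − 30/2 = 31, R_n = min(1.2×31×8×450, 2.4×27×8×450) = 133.92 kN/bolt; interior L_c = 103 − 30 = 73, R_n = 233.28 kN/bolt. φR_n = 0.75 × (1×133.92 + 1×233.28) = 275.4 kN.
Tension rupture (net): A_n = (172 − 1×32)×8 = 1120 mm² (U = 1.0, A_e = A_n). φR_n = 0.75 × 450 × 1120 = 378.0 kN.
Governing: min(402.8, 275.4, 378.0) = 275.4 kN → bearing.

275.4 kN (bearing governs)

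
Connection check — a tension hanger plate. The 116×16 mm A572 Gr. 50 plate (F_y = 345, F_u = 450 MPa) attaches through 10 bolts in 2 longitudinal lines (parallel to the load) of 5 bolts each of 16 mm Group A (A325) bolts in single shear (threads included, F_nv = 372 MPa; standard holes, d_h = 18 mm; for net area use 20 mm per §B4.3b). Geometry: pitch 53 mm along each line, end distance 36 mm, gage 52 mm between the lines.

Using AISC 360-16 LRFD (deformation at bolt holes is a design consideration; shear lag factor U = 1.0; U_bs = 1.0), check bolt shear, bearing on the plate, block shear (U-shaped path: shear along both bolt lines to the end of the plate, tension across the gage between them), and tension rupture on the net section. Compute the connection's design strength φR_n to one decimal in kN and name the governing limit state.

410.4 kN (net-section rupture governs)

Bolt shear: A_b = π(16)²/4 = 201.06 mm². φR_n = 0.75 × 372 × 201.06 × 10 × 1 = 561.0 kN.
Bearing (16 mm plate, F_u = 450 MPa): end bolts L_c = 36 − 18/2 = 27, R_n = min(1.2×27×16×450, 2.4×16×16×450) = 233.28 kN/bolt; interior L_c = 53 − 18 = 35, R_n = 276.48 kN/bolt. φR_n = 0.75 × (2×233.28 + 8×276.48) = 2008.8 kN.
Block shear: shear path 2×[36+4×53] = 2×248 mm, A_gv = 7936, A_nv = 2×(248 − 4.5×20)×16 = 5056 mm²; tension across gage: (52 − 1×20)×16 = 512 mm². R_n = min(0.6×450×5056, 0.6×345×7936) + 1.0×450×512 = min(1365.1, 1642.8) + 230.4 = 1595.5 kN. φR_n = 0.75 × 1595.5 = 1196.6 kN.
Tension rupture (net): A_n = (116 − 2×20)×16 = 1216 mm² (U = 1.0, A_e = A_n). φR_n = 0.75 × 450 × 1216 = 410.4 kN.
Governing: min(561.0, 2008.8, 1196.6, 410.4) = 410.4 kN → net-section rupture.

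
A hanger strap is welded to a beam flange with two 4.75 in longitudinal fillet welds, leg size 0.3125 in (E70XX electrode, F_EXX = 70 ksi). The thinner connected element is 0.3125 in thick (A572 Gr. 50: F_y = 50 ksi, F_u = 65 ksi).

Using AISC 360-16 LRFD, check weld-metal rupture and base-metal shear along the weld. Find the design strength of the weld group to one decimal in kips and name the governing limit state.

66.1 kips (weld metal governs)

Weld metal: throat = 0.707×0.3125 = 0.22094 in, L = 2×4.75 = 9.5 in. φR_n = 0.75 × 0.6 × 70 × 0.22094 × 9.5 = 66.1 kips.
Base metal shear (0.3125 in plate): yield φR_n = 1.0×0.6×50×0.3125×9.5 = 89.1 kips; rupture φR_n = 0.75×0.6×65×0.3125×9.5 = 86.8 kips; take 86.8 kips (rupture).
Governing: min(66.1, 86.8) = 66.1 kips → weld metal.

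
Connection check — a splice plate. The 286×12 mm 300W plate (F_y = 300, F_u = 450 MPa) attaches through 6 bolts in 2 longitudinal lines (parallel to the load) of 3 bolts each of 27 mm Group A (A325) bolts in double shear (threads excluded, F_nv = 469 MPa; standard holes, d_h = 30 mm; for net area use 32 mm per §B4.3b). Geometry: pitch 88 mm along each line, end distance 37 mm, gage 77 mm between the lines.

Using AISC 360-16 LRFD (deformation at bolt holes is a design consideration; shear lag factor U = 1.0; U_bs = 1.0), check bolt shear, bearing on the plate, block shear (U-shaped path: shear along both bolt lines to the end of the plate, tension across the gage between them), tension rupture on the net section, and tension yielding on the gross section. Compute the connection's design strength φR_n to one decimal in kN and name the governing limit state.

828.6 kN (block shear governs)

Bolt shear: A_b = π(27)²/4 = 572.56 mm². φR_n = 0.75 × 469 × 572.56 × 6 × 2 = 2416.8 kN.
Bearing (12 mm plate, F_u = 450 MPa): end bolts L_c = 37 − 30/2 = 22, R_n = min(1.2×22×12×450, 2.4×27×12×450) = 142.56 kN/bolt; interior L_c = 88 − 30 = 58, R_n = 349.92 kN/bolt. φR_n = 0.75 × (2×142.56 + 4×349.92) = 1263.6 kN.
Block shear: shear path 2×[37+2×88] = 2×213 mm, A_gv = 5112, A_nv = 2×(213 − 2.5×32)×12 = 3192 mm²; tension across gage: (77 − 1×32)×12 = 540 mm². R_n = min(0.6×450×3192, 0.6×300×5112) + 1.0×450×540 = min(861.84, 920.16) + 243 = 1104.8 kN. φR_n = 0.75 × 1104.8 = 828.6 kN.
Tension rupture (net): A_n = (286 − 2×32)×12 = 2664 mm² (U = 1.0, A_e = A_n). φR_n = 0.75 × 450 × 2664 = 899.1 kN.
Tension yield (gross): A_g = 286×12 = 3432 mm². φR_n = 0.90 × 300 × 3432 = 926.6 kN.
Governing: min(2416.8, 1263.6, 828.6, 899.1, 926.6) = 828.6 kN → block shear.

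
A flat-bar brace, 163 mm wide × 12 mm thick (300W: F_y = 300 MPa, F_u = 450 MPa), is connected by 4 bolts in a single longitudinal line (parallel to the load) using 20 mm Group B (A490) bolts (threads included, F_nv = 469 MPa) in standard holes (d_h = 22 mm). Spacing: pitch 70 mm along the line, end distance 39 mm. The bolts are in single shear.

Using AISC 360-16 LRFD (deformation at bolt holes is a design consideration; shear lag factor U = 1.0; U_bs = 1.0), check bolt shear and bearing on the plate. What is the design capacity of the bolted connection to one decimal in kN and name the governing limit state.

Bolt shear: A_b = π(20)²/4 = 314.16 mm². φR_n = 0.75 × 469 × 314.16 × 4 × 1 = 442.0 kN.
Bearing (12 mm plate, F_u = 450 MPa): end bolts L_c = 39 − 22/2 = 28, R_n = min(1.2×28×12×450, 2.4×20×12×450) = 181.44 kN/bolt; interior L_c = 70 − 22 = 48, R_n = 259.2 kN/bolt. φR_n = 0.75 × (1×181.44 + 3×259.2) = 719.3 kN.
Governing: min(442.0, 719.3) = 442.0 kN → bolt shear.

442.0 kN (bolt shear governs)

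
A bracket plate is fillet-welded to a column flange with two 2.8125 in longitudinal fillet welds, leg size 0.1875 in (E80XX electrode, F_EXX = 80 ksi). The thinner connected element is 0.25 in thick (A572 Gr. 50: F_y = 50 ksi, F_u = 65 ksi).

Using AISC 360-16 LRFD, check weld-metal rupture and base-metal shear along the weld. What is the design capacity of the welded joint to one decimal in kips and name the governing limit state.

Weld metal: throat = 0.707×0.1875 = 0.13256 in, L = 2×2.8125 = 5.625 in. φR_n = 0.75 × 0.6 × 80 × 0.13256 × 5.625 = 26.8 kips.
Base metal shear (0.25 in plate): yield φR_n = 1.0×0.6×50×0.25×5.625 = 42.2 kips; rupture φR_n = 0.75×0.6×65×0.25×5.625 = 41.1 kips; take 41.1 kips (rupture).
Governing: min(26.8, 41.1) = 26.8 kips → weld metal.

26.8 kips (weld metal governs)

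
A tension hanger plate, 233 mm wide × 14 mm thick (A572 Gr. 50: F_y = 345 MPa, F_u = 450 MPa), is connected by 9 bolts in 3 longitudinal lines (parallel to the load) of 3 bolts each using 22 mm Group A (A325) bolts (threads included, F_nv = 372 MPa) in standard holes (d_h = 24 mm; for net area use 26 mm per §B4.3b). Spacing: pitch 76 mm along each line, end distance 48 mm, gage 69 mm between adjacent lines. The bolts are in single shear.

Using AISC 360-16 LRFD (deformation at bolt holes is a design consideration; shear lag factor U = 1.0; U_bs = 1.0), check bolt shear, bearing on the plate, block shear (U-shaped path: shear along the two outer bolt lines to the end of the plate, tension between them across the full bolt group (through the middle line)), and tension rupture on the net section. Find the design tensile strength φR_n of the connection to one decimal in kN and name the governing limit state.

732.4 kN (net-section rupture governs)

Bolt shear: A_b = π(22)²/4 = 380.13 mm². φR_n = 0.75 × 372 × 380.13 × 9 × 1 = 954.5 kN.
Bearing (14 mm plate, F_u = 450 MPa): end bolts L_c = 48 − 24/2 = 36, R_n = min(1.2×36×14×450, 2.4×22×14×450) = 272.16 kN/bolt; interior L_c = 76 − 24 = 52, R_n = 332.64 kN/bolt. φR_n = 0.75 × (3×272.16 + 6×332.64) = 2109.2 kN.
Block shear: shear path 2×[48+2×76] = 2×200 mm, A_gv = 5600, A_nv = 2×(200 − 2.5×26)×14 = 3780 mm²; tension across gage: (138 − 2×26)×14 = 1204 mm². R_n = min(0.6×450×3780, 0.6×345×5600) + 1.0×450×1204 = min(1020.6, 1159.2) + 541.8 = 1562.4 kN. φR_n = 0.75 × 1562.4 = 1171.8 kN.
Tension rupture (net): A_n = (233 − 3×26)×14 = 2170 mm² (U = 1.0, A_e = A_n). φR_n = 0.75 × 450 × 2170 = 732.4 kN.
Governing: min(954.5, 2109.2, 1171.8, 732.4) = 732.4 kN → net-section rupture.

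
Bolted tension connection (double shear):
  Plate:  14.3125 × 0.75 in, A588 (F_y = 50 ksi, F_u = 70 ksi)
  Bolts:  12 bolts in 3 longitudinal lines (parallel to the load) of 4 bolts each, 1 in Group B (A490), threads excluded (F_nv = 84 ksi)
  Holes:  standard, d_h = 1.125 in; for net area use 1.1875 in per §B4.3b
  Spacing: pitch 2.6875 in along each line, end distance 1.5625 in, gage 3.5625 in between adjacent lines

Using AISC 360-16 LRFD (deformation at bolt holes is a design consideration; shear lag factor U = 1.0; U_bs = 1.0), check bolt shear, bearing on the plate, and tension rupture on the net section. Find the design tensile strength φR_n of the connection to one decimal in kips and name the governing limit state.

Bolt shear: A_b = π(1)²/4 = 0.7854 in². φR_n = 0.75 × 84 × 0.7854 × 12 × 2 = 1187.5 kips.
Bearing (0.75 in plate, F_u = 70 ksi): end bolts L_c = 1.5625 − 1.125/2 = 1, R_n = min(1.2×1×0.75×70, 2.4×1×0.75×70) = 63 kips/bolt; interior L_c = 2.6875 − 1.125 = 1.5625, R_n = 98.438 kips/bolt. φR_n = 0.75 × (3×63 + 9×98.438) = 806.2 kips.
Tension rupture (net): A_n = (14.3125 − 3×1.1875)×0.75 = 8.0625 in² (U = 1.0, A_e = A_n). φR_n = 0.75 × 70 × 8.0625 = 423.3 kips.
Governing: min(1187.5, 806.2, 423.3) = 423.3 kips → net-section rupture.

423.3 kips (net-section rupture governs)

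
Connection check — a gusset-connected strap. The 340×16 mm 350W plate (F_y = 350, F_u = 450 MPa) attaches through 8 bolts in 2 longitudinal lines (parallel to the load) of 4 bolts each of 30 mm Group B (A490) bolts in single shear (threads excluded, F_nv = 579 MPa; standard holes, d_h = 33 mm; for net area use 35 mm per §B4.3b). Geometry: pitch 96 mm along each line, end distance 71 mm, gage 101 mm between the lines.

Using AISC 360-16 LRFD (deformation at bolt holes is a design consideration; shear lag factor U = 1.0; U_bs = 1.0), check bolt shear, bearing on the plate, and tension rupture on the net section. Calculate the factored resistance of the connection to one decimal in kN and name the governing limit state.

1458.0 kN (net-section rupture governs)

Bolt shear: A_b = π(30)²/4 = 706.86 mm². φR_n = 0.75 × 579 × 706.86 × 8 × 1 = 2455.6 kN.
Bearing (16 mm plate, F_u = 450 MPa): end bolts L_c = 71 − 33/2 = 54.5, R_n = min(1.2×54.5×16×450, 2.4×30×16×450) = 470.88 kN/bolt; interior L_c = 96 − 33 = 63, R_n = 518.4 kN/bolt. φR_n = 0.75 × (2×470.88 + 6×518.4) = 3039.1 kN.
Tension rupture (net): A_n = (340 − 2×35)×16 = 4320 mm² (U = 1.0, A_e = A_n). φR_n = 0.75 × 450 × 4320 = 1458.0 kN.
Governing: min(2455.6, 3039.1, 1458.0) = 1458.0 kN → net-section rupture.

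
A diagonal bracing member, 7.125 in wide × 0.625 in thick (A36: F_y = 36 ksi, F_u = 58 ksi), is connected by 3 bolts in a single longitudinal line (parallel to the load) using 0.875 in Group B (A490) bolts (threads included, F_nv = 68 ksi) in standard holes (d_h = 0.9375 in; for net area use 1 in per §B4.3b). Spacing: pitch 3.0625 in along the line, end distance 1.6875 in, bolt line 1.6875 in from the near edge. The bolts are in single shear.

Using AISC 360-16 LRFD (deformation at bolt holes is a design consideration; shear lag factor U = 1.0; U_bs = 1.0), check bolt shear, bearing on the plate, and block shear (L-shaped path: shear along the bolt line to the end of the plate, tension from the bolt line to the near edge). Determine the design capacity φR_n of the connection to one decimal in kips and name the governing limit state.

Bolt shear: A_b = π(0.875)²/4 = 0.60132 in². φR_n = 0.75 × 68 × 0.60132 × 3 × 1 = 92.0 kips.
Bearing (0.625 in plate, F_u = 58 ksi): end bolts L_c = 1.6875 − 0.9375/2 = 1.21875, R_n = min(1.2×1.21875×0.625×58, 2.4×0.875×0.625×58) = 53.016 kips/bolt; interior L_c = 3.0625 − 0.9375 = 2.125, R_n = 76.125 kips/bolt. φR_n = 0.75 × (1×53.016 + 2×76.125) = 153.9 kips.
Block shear: shear path 1×[1.6875+2×3.0625] = 1×7.8125 in, A_gv = 4.8828, A_nv = 1×(7.8125 − 2.5×1)×0.625 = 3.3203 in²; tension to near edge: (1.6875 − 0.5×1)×0.625 = 0.74219 in². R_n = min(0.6×58×3.3203, 0.6×36×4.8828) + 1.0×58×0.74219 = min(115.55, 105.47) + 43.047 = 148.52 kips. φR_n = 0.75 × 148.52 = 111.4 kips.
Governing: min(92.0, 153.9, 111.4) = 92.0 kips → bolt shear.

92.0 kips (bolt shear governs)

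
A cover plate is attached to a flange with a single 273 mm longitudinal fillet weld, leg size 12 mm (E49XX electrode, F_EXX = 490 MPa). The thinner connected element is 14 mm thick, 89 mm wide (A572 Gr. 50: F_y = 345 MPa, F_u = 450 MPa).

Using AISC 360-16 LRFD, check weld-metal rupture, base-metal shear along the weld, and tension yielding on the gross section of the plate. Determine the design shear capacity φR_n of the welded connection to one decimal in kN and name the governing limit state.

386.9 kN (gross-section yield governs)

Weld metal: throat = 0.707×12 = 8.484 mm, L = 273 mm. φR_n = 0.75 × 0.6 × 490 × 8.484 × 273 = 510.7 kN.
Base metal shear (14 mm plate): yield φR_n = 1.0×0.6×345×14×273 = 791.2 kN; rupture φR_n = 0.75×0.6×450×14×273 = 774.0 kN; take 774.0 kN (rupture).
Tension yield (gross): A_g = 89×14 = 1246 mm². φR_n = 0.90 × 345 × 1246 = 386.9 kN.
Governing: min(510.7, 774.0, 386.9) = 386.9 kN → gross-section yield.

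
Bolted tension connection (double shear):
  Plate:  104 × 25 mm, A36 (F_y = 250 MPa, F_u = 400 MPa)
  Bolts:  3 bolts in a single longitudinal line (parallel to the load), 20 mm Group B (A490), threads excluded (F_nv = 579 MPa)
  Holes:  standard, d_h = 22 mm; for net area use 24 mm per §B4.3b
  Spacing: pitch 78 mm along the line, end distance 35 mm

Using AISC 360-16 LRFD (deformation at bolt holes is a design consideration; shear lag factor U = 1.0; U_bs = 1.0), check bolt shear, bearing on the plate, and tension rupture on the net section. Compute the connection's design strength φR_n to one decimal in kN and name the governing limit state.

Bolt shear: A_b = π(20)²/4 = 314.16 mm². φR_n = 0.75 × 579 × 314.16 × 3 × 2 = 818.5 kN.
Bearing (25 mm plate, F_u = 400 MPa): end bolts L_c = 35 − 22/2 = 24, R_n = min(1.2×24×25×400, 2.4×20×25×400) = 288 kN/bolt; interior L_c = 78 − 22 = 56, R_n = 480 kN/bolt. φR_n = 0.75 × (1×288 + 2×480) = 936.0 kN.
Tension rupture (net): A_n = (104 − 1×24)×25 = 2000 mm² (U = 1.0, A_e = A_n). φR_n = 0.75 × 400 × 2000 = 600.0 kN.
Governing: min(818.5, 936.0, 600.0) = 600.0 kN → net-section rupture.

600.0 kN (net-section rupture governs)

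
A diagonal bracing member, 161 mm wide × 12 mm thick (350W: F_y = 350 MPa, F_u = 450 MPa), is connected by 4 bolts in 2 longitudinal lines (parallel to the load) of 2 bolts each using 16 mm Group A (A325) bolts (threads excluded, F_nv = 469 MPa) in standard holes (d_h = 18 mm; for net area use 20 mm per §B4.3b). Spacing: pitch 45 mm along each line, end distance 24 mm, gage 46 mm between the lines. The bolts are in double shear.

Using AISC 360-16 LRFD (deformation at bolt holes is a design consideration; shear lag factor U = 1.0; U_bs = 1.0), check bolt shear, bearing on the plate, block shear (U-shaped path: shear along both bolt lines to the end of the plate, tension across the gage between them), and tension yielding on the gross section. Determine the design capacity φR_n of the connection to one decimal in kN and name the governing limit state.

294.8 kN (block shear governs)

Bolt shear: A_b = π(16)²/4 = 201.06 mm². φR_n = 0.75 × 469 × 201.06 × 4 × 2 = 565.8 kN.
Bearing (12 mm plate, F_u = 450 MPa): end bolts L_c = 24 − 18/2 = 15, R_n = min(1.2×15×12×450, 2.4×16×12×450) = 97.2 kN/bolt; interior L_c = 45 − 18 = 27, R_n = 174.96 kN/bolt. φR_n = 0.75 × (2×97.2 + 2×174.96) = 408.2 kN.
Block shear: shear path 2×[24+1×45] = 2×69 mm, A_gv = 1656, A_nv = 2×(69 − 1.5×20)×12 = 936 mm²; tension across gage: (46 − 1×20)×12 = 312 mm². R_n = min(0.6×450×936, 0.6×350×1656) + 1.0×450×312 = min(252.72, 347.76) + 140.4 = 393.12 kN. φR_n = 0.75 × 393.12 = 294.8 kN.
Tension yield (gross): A_g = 161×12 = 1932 mm². φR_n = 0.90 × 350 × 1932 = 608.6 kN.
Governing: min(565.8, 408.2, 294.8, 608.6) = 294.8 kN → block shear.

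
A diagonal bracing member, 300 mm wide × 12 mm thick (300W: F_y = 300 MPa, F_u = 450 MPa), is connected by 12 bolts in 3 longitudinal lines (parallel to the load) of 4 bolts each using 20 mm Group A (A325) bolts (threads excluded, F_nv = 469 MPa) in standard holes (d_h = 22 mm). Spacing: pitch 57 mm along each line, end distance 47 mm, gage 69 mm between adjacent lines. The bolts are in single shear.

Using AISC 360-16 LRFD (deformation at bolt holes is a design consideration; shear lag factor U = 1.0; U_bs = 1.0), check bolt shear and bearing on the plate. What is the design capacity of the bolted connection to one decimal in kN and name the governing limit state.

Bolt shear: A_b = π(20)²/4 = 314.16 mm². φR_n = 0.75 × 469 × 314.16 × 12 × 1 = 1326.1 kN.
Bearing (12 mm plate, F_u = 450 MPa): end bolts L_c = 47 − 22/2 = 36, R_n = min(1.2×36×12×450, 2.4×20×12×450) = 233.28 kN/bolt; interior L_c = 57 − 22 = 35, R_n = 226.8 kN/bolt. φR_n = 0.75 × (3×233.28 + 9×226.8) = 2055.8 kN.
Governing: min(1326.1, 2055.8) = 1326.1 kN → bolt shear.

1326.1 kN (bolt shear governs)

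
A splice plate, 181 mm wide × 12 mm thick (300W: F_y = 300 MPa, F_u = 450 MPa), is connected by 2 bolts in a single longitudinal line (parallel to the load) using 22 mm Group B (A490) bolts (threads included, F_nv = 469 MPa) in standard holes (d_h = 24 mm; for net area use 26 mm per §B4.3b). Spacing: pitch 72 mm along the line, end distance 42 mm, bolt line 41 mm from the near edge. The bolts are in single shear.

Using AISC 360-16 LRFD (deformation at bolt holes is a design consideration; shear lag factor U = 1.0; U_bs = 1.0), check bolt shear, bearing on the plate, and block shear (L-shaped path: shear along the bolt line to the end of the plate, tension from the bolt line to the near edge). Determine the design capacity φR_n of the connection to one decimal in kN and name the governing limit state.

267.4 kN (bolt shear governs)

Bolt shear: A_b = π(22)²/4 = 380.13 mm². φR_n = 0.75 × 469 × 380.13 × 2 × 1 = 267.4 kN.
Bearing (12 mm plate, F_u = 450 MPa): end bolts L_c = 42 − 24/2 = 30, R_n = min(1.2×30×12×450, 2.4×22×12×450) = 194.4 kN/bolt; interior L_c = 72 − 24 = 48, R_n = 285.12 kN/bolt. φR_n = 0.75 × (1×194.4 + 1×285.12) = 359.6 kN.
Block shear: shear path 1×[42+1×72] = 1×114 mm, A_gv = 1368, A_nv = 1×(114 − 1.5×26)×12 = 900 mm²; tension to near edge: (41 − 0.5×26)×12 = 336 mm². R_n = min(0.6×450×900, 0.6×300×1368) + 1.0×450×336 = min(243, 246.24) + 151.2 = 394.2 kN. φR_n = 0.75 × 394.2 = 295.7 kN.
Governing: min(267.4, 359.6, 295.7) = 267.4 kN → bolt shear.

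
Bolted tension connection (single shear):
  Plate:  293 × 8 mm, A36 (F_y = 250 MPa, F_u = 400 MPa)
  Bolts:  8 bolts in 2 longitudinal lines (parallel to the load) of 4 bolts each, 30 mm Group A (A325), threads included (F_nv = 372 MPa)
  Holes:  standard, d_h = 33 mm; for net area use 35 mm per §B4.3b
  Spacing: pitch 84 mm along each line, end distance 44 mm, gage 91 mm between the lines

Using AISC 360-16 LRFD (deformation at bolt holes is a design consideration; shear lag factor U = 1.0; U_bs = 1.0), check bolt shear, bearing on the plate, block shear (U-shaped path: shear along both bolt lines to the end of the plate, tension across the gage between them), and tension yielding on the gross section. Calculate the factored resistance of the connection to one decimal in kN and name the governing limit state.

527.4 kN (gross-section yield governs)

Bolt shear: A_b = π(30)²/4 = 706.86 mm². φR_n = 0.75 × 372 × 706.86 × 8 × 1 = 1577.7 kN.
Bearing (8 mm plate, F_u = 400 MPa): end bolts L_c = 44 − 33/2 = 27.5, R_n = min(1.2×27.5×8×400, 2.4×30×8×400) = 105.6 kN/bolt; interior L_c = 84 − 33 = 51, R_n = 195.84 kN/bolt. φR_n = 0.75 × (2×105.6 + 6×195.84) = 1039.7 kN.
Block shear: shear path 2×[44+3×84] = 2×296 mm, A_gv = 4736, A_nv = 2×(296 − 3.5×35)×8 = 2776 mm²; tension across gage: (91 − 1×35)×8 = 448 mm². R_n = min(0.6×400×2776, 0.6×250×4736) + 1.0×400×448 = min(666.24, 710.4) + 179.2 = 845.44 kN. φR_n = 0.75 × 845.44 = 634.1 kN.
Tension yield (gross): A_g = 293×8 = 2344 mm². φR_n = 0.90 × 250 × 2344 = 527.4 kN.
Governing: min(1577.7, 1039.7, 634.1, 527.4) = 527.4 kN → gross-section yield.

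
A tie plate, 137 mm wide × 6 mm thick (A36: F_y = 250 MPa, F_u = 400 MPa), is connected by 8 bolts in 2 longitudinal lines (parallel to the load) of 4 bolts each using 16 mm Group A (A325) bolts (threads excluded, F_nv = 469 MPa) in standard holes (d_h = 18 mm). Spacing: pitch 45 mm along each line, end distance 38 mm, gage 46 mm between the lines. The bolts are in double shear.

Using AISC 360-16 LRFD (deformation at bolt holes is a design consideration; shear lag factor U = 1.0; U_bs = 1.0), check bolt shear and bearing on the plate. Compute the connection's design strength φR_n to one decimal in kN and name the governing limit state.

Bolt shear: A_b = π(16)²/4 = 201.06 mm². φR_n = 0.75 × 469 × 201.06 × 8 × 2 = 1131.6 kN.
Bearing (6 mm plate, F_u = 400 MPa): end bolts L_c = 38 − 18/2 = 29, R_n = min(1.2×29×6×400, 2.4×16×6×400) = 83.52 kN/bolt; interior L_c = 45 − 18 = 27, R_n = 77.76 kN/bolt. φR_n = 0.75 × (2×83.52 + 6×77.76) = 475.2 kN.
Governing: min(1131.6, 475.2) = 475.2 kN → bearing.

475.2 kN (bearing governs)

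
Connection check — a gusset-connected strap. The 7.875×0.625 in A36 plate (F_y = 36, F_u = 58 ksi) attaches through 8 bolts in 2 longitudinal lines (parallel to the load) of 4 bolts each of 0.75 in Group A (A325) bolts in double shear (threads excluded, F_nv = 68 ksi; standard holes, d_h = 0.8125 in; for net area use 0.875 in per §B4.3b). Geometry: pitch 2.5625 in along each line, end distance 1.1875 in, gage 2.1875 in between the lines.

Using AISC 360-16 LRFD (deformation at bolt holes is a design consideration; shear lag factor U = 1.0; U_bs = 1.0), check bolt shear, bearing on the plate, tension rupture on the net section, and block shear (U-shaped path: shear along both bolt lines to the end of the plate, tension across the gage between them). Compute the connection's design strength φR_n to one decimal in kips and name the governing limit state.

Bolt shear: A_b = π(0.75)²/4 = 0.44179 in². φR_n = 0.75 × 68 × 0.44179 × 8 × 2 = 360.5 kips.
Bearing (0.625 in plate, F_u = 58 ksi): end bolts L_c = 1.1875 − 0.8125/2 = 0.78125, R_n = min(1.2×0.78125×0.625×58, 2.4×0.75×0.625×58) = 33.984 kips/bolt; interior L_c = 2.5625 − 0.8125 = 1.75, R_n = 65.25 kips/bolt. φR_n = 0.75 × (2×33.984 + 6×65.25) = 344.6 kips.
Tension rupture (net): A_n = (7.875 − 2×0.875)×0.625 = 3.8281 in² (U = 1.0, A_e = A_n). φR_n = 0.75 × 58 × 3.8281 = 166.5 kips.
Block shear: shear path 2×[1.1875+3×2.5625] = 2×8.875 in, A_gv = 11.094, A_nv = 2×(8.875 − 3.5×0.875)×0.625 = 7.2656 in²; tension across gage: (2.1875 − 1×0.875)×0.625 = 0.82031 in². R_n = min(0.6×58×7.2656, 0.6×36×11.094) + 1.0×58×0.82031 = min(252.84, 239.63) + 47.578 = 287.21 kips. φR_n = 0.75 × 287.21 = 215.4 kips.
Governing: min(360.5, 344.6, 166.5, 215.4) = 166.5 kips → net-section rupture.

166.5 kips (net-section rupture governs)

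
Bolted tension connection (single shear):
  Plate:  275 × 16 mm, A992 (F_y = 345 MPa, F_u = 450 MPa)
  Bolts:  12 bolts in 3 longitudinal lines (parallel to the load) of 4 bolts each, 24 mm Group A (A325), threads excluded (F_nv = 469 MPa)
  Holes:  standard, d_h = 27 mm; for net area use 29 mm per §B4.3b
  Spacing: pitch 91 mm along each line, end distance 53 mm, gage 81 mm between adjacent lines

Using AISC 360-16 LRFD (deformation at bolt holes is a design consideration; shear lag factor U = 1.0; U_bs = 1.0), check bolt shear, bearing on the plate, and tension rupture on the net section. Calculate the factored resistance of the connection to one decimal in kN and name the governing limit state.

Bolt shear: A_b = π(24)²/4 = 452.39 mm². φR_n = 0.75 × 469 × 452.39 × 12 × 1 = 1909.5 kN.
Bearing (16 mm plate, F_u = 450 MPa): end bolts L_c = 53 − 27/2 = 39.5, R_n = min(1.2×39.5×16×450, 2.4×24×16×450) = 341.28 kN/bolt; interior L_c = 91 − 27 = 64, R_n = 414.72 kN/bolt. φR_n = 0.75 × (3×341.28 + 9×414.72) = 3567.2 kN.
Tension rupture (net): A_n = (275 − 3×29)×16 = 3008 mm² (U = 1.0, A_e = A_n). φR_n = 0.75 × 450 × 3008 = 1015.2 kN.
Governing: min(1909.5, 3567.2, 1015.2) = 1015.2 kN → net-section rupture.

1015.2 kN (net-section rupture governs)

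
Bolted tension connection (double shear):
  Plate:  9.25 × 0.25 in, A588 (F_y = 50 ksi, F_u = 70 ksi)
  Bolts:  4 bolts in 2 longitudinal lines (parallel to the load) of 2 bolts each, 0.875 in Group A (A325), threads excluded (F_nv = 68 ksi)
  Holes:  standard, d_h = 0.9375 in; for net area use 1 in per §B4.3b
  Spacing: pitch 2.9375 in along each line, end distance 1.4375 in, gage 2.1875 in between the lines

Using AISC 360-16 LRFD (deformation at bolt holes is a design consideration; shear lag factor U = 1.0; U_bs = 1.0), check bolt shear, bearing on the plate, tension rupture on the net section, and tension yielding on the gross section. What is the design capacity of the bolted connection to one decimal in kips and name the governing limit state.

85.6 kips (bearing governs)

Bolt shear: A_b = π(0.875)²/4 = 0.60132 in². φR_n = 0.75 × 68 × 0.60132 × 4 × 2 = 245.3 kips.
Bearing (0.25 in plate, F_u = 70 ksi): end bolts L_c = 1.4375 − 0.9375/2 = 0.96875, R_n = min(1.2×0.96875×0.25×70, 2.4×0.875×0.25×70) = 20.344 kips/bolt; interior L_c = 2.9375 − 0.9375 = 2, R_n = 36.75 kips/bolt. φR_n = 0.75 × (2×20.344 + 2×36.75) = 85.6 kips.
Tension rupture (net): A_n = (9.25 − 2×1)×0.25 = 1.8125 in² (U = 1.0, A_e = A_n). φR_n = 0.75 × 70 × 1.8125 = 95.2 kips.
Tension yield (gross): A_g = 9.25×0.25 = 2.3125 in². φR_n = 0.90 × 50 × 2.3125 = 104.1 kips.
Governing: min(245.3, 85.6, 95.2, 104.1) = 85.6 kips → bearing.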